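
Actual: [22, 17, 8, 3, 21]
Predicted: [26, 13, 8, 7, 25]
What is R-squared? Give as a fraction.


Mean(y) = 71/5. SS_res = 64. SS_tot = 1394/5. R^2 = 1 - 64/(1394/5) = 537/697.

537/697


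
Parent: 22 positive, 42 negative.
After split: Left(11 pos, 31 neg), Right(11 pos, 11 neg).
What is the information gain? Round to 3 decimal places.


H(parent) = 0.9284. H(left) = 0.8296, H(right) = 1.0000. Weighted = (42/64)*0.8296 + (22/64)*1.0000 = 0.8882. IG = 0.9284 - 0.8882 = 0.0402, which rounds to 0.040.

0.040


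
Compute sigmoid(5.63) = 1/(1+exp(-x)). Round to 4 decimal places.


sigma(5.63) = 1/(1+e^(-5.63)) = 1/(1+0.003589) = 1/1.003589 = 0.9964.

0.9964


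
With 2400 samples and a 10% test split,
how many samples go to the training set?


Test set = 2400 * 10% = 240. Training set = 2400 - 240 = 2160.

2160


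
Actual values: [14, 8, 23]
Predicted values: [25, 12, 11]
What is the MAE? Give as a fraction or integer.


MAE = (1/3) * (|14-25|=11 + |8-12|=4 + |23-11|=12). Sum = 27. MAE = 9.

9


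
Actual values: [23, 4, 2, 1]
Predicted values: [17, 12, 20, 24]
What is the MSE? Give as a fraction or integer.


MSE = (1/4) * ((23-17)^2=36 + (4-12)^2=64 + (2-20)^2=324 + (1-24)^2=529). Sum = 953. MSE = 953/4.

953/4


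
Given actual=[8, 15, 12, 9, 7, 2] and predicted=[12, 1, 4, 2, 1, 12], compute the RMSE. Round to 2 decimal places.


MSE = 76.8333. RMSE = sqrt(76.8333) = 8.77.

8.77


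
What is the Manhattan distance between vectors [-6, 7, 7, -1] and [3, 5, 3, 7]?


d = sum of absolute differences: |-6-3|=9 + |7-5|=2 + |7-3|=4 + |-1-7|=8 = 23.

23


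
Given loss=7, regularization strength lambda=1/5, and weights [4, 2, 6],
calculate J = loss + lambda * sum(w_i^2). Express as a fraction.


L2 sq norm = sum(w^2) = 56. J = 7 + 1/5 * 56 = 91/5.

91/5


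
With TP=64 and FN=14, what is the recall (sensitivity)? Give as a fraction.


Recall = TP / (TP + FN) = 64 / 78 = 32/39.

32/39


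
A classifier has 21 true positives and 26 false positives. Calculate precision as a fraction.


Precision = TP / (TP + FP) = 21 / 47 = 21/47.

21/47


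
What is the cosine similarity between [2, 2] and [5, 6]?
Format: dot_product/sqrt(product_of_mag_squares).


dot = 22. |a|^2 = 8, |b|^2 = 61. cos = 22/sqrt(488).

22/sqrt(488)


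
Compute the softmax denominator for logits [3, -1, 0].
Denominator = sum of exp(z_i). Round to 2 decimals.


Denom = e^3=20.0855 + e^-1=0.3679 + e^0=1.0000. Sum = 21.4534, which rounds to 21.45.

21.45


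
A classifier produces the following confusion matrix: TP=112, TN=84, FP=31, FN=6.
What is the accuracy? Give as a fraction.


Accuracy = (TP + TN) / (TP + TN + FP + FN) = (112 + 84) / 233 = 196/233.

196/233


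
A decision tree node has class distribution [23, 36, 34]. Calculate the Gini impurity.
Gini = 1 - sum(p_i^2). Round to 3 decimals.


Total = 93. Proportions: 23/93, 36/93, 34/93. sum(p_i^2) = 0.3447. Gini = 1 - 0.3447 = 0.6553, which rounds to 0.655.

0.655


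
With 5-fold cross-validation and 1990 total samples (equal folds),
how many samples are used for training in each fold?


Each validation fold has 1990/5 = 398 samples. Training set = 1990 - 398 = 1592.

1592


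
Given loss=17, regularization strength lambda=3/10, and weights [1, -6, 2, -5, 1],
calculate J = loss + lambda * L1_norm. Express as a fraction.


L1 norm = sum(|w|) = 15. J = 17 + 3/10 * 15 = 43/2.

43/2


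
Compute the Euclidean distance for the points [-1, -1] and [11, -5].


d = sqrt(sum of squared differences). (-1-11)^2=144, (-1--5)^2=16. Sum = 160.

sqrt(160)


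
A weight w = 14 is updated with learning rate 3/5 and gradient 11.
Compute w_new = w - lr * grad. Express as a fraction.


w_new = 14 - 3/5 * 11 = 14 - 33/5 = 37/5.

37/5


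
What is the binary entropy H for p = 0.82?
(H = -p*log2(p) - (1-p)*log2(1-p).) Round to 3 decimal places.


H = -0.82*log2(0.82) - 0.18*log2(0.18) = 0.680.

0.680


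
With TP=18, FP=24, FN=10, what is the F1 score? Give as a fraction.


Precision = 18/42 = 3/7. Recall = 18/28 = 9/14. F1 = 2*P*R/(P+R) = 18/35.

18/35


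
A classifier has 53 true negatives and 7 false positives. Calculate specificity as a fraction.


Specificity = TN / (TN + FP) = 53 / 60 = 53/60.

53/60


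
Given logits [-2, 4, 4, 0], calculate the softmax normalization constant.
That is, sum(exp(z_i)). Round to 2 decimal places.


Denom = e^-2=0.1353 + e^4=54.5982 + e^4=54.5982 + e^0=1.0000. Sum = 110.3317, which rounds to 110.33.

110.33


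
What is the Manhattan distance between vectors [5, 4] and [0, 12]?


d = sum of absolute differences: |5-0|=5 + |4-12|=8 = 13.

13


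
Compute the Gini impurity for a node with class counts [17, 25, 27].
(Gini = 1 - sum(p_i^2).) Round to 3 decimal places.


Total = 69. Proportions: 17/69, 25/69, 27/69. sum(p_i^2) = 0.3451. Gini = 1 - 0.3451 = 0.6549, which rounds to 0.655.

0.655


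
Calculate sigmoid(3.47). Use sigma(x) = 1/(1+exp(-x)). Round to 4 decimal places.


sigma(3.47) = 1/(1+e^(-3.47)) = 1/(1+0.031117) = 1/1.031117 = 0.9698.

0.9698


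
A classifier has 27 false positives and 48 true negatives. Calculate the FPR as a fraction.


FPR = FP / (FP + TN) = 27 / 75 = 9/25.

9/25


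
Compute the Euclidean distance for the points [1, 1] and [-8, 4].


d = sqrt(sum of squared differences). (1--8)^2=81, (1-4)^2=9. Sum = 90.

sqrt(90)


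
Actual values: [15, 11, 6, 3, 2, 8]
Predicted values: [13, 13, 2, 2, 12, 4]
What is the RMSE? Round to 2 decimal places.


MSE = 23.5000. RMSE = sqrt(23.5000) = 4.85.

4.85


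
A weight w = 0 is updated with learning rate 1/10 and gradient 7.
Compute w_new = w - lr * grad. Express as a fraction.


w_new = 0 - 1/10 * 7 = 0 - 7/10 = -7/10.

-7/10


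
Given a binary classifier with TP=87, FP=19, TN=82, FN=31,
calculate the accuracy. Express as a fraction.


Accuracy = (TP + TN) / (TP + TN + FP + FN) = (87 + 82) / 219 = 169/219.

169/219


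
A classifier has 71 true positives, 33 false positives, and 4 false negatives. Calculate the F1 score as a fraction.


Precision = 71/104 = 71/104. Recall = 71/75 = 71/75. F1 = 2*P*R/(P+R) = 142/179.

142/179


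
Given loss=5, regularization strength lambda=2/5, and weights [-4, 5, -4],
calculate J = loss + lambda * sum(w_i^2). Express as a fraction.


L2 sq norm = sum(w^2) = 57. J = 5 + 2/5 * 57 = 139/5.

139/5


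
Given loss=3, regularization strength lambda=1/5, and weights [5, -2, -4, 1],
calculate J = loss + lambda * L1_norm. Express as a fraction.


L1 norm = sum(|w|) = 12. J = 3 + 1/5 * 12 = 27/5.

27/5


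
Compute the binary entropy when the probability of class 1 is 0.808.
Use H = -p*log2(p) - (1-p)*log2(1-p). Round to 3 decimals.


H = -0.808*log2(0.808) - 0.192*log2(0.192) = 0.706.

0.706


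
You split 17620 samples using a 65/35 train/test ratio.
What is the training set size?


Test set = 17620 * 35% = 6167. Training set = 17620 - 6167 = 11453.

11453


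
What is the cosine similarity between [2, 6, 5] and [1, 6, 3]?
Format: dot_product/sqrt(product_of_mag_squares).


dot = 53. |a|^2 = 65, |b|^2 = 46. cos = 53/sqrt(2990).

53/sqrt(2990)


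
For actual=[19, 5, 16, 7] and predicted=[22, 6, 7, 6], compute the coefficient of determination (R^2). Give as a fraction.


Mean(y) = 47/4. SS_res = 92. SS_tot = 555/4. R^2 = 1 - 92/(555/4) = 187/555.

187/555


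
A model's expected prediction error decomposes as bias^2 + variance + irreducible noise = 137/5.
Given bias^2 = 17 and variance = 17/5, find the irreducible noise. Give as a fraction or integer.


Total error = bias^2 + variance + irreducible noise. So irreducible noise = 137/5 - 17 - 17/5 = 7.

7


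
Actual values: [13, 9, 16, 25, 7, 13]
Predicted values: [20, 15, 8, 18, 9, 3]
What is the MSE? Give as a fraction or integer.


MSE = (1/6) * ((13-20)^2=49 + (9-15)^2=36 + (16-8)^2=64 + (25-18)^2=49 + (7-9)^2=4 + (13-3)^2=100). Sum = 302. MSE = 151/3.

151/3


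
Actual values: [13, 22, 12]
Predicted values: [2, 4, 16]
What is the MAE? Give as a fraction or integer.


MAE = (1/3) * (|13-2|=11 + |22-4|=18 + |12-16|=4). Sum = 33. MAE = 11.

11


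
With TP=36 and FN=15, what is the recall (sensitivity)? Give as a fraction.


Recall = TP / (TP + FN) = 36 / 51 = 12/17.

12/17


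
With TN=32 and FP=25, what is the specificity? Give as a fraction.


Specificity = TN / (TN + FP) = 32 / 57 = 32/57.

32/57


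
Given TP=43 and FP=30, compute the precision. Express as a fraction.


Precision = TP / (TP + FP) = 43 / 73 = 43/73.

43/73


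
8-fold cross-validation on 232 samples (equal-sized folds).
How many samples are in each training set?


Each validation fold has 232/8 = 29 samples. Training set = 232 - 29 = 203.

203


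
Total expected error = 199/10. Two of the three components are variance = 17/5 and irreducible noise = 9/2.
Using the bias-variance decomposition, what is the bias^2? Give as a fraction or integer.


Total error = bias^2 + variance + irreducible noise. So bias^2 = 199/10 - 17/5 - 9/2 = 12.

12


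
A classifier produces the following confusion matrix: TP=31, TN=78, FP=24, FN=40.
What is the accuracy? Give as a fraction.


Accuracy = (TP + TN) / (TP + TN + FP + FN) = (31 + 78) / 173 = 109/173.

109/173


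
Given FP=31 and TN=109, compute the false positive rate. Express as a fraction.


FPR = FP / (FP + TN) = 31 / 140 = 31/140.

31/140


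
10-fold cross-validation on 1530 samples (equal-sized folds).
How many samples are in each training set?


Each validation fold has 1530/10 = 153 samples. Training set = 1530 - 153 = 1377.

1377


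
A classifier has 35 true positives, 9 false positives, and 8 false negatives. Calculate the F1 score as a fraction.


Precision = 35/44 = 35/44. Recall = 35/43 = 35/43. F1 = 2*P*R/(P+R) = 70/87.

70/87


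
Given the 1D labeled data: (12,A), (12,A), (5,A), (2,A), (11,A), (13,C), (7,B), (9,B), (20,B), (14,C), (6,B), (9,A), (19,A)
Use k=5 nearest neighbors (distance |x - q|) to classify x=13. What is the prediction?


Distances: |12-13|=1, |12-13|=1, |5-13|=8, |2-13|=11, |11-13|=2, |13-13|=0, |7-13|=6, |9-13|=4, |20-13|=7, |14-13|=1, |6-13|=7, |9-13|=4, |19-13|=6. 5 nearest: (13,C), (12,A), (12,A), (14,C), (11,A). Counts: {'C': 2, 'A': 3}. Majority class: A.

A


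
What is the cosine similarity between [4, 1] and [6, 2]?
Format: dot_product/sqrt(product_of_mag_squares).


dot = 26. |a|^2 = 17, |b|^2 = 40. cos = 26/sqrt(680).

26/sqrt(680)


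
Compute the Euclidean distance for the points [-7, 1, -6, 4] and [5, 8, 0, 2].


d = sqrt(sum of squared differences). (-7-5)^2=144, (1-8)^2=49, (-6-0)^2=36, (4-2)^2=4. Sum = 233.

sqrt(233)


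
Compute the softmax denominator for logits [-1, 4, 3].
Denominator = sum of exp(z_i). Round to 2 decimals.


Denom = e^-1=0.3679 + e^4=54.5982 + e^3=20.0855. Sum = 75.0516, which rounds to 75.05.

75.05


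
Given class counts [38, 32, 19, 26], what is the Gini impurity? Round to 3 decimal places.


Total = 115. Proportions: 38/115, 32/115, 19/115, 26/115. sum(p_i^2) = 0.2650. Gini = 1 - 0.2650 = 0.7350, which rounds to 0.735.

0.735


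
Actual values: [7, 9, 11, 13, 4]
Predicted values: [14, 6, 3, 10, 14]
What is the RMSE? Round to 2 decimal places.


MSE = 46.2000. RMSE = sqrt(46.2000) = 6.80.

6.80


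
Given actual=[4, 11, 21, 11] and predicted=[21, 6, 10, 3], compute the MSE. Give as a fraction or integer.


MSE = (1/4) * ((4-21)^2=289 + (11-6)^2=25 + (21-10)^2=121 + (11-3)^2=64). Sum = 499. MSE = 499/4.

499/4


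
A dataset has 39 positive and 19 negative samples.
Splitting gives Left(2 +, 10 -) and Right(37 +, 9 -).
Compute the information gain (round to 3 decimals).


H(parent) = 0.9124. H(left) = 0.6500, H(right) = 0.7131. Weighted = (12/58)*0.6500 + (46/58)*0.7131 = 0.7000. IG = 0.9124 - 0.7000 = 0.2124, which rounds to 0.212.

0.212


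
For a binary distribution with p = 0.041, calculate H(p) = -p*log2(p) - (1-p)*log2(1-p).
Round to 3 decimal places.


H = -0.041*log2(0.041) - 0.959*log2(0.959) = 0.247.

0.247


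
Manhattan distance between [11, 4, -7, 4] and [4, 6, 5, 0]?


d = sum of absolute differences: |11-4|=7 + |4-6|=2 + |-7-5|=12 + |4-0|=4 = 25.

25


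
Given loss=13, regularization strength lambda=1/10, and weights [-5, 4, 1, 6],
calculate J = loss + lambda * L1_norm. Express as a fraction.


L1 norm = sum(|w|) = 16. J = 13 + 1/10 * 16 = 73/5.

73/5


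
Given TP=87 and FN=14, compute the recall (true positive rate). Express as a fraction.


Recall = TP / (TP + FN) = 87 / 101 = 87/101.

87/101


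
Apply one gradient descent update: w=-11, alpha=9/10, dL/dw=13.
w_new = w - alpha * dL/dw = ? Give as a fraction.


w_new = -11 - 9/10 * 13 = -11 - 117/10 = -227/10.

-227/10


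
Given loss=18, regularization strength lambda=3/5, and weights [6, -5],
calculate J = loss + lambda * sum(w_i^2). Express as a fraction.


L2 sq norm = sum(w^2) = 61. J = 18 + 3/5 * 61 = 273/5.

273/5


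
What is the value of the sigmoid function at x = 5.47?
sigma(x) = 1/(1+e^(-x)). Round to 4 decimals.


sigma(5.47) = 1/(1+e^(-5.47)) = 1/(1+0.004211) = 1/1.004211 = 0.9958.

0.9958


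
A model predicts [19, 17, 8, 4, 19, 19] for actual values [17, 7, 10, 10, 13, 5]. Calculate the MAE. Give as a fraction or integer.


MAE = (1/6) * (|17-19|=2 + |7-17|=10 + |10-8|=2 + |10-4|=6 + |13-19|=6 + |5-19|=14). Sum = 40. MAE = 20/3.

20/3


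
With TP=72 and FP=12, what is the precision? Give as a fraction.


Precision = TP / (TP + FP) = 72 / 84 = 6/7.

6/7


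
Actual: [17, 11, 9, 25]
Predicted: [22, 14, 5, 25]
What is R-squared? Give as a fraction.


Mean(y) = 31/2. SS_res = 50. SS_tot = 155. R^2 = 1 - 50/(155) = 21/31.

21/31


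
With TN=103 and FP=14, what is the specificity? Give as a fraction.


Specificity = TN / (TN + FP) = 103 / 117 = 103/117.

103/117


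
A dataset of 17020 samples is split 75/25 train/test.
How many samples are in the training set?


Test set = 17020 * 25% = 4255. Training set = 17020 - 4255 = 12765.

12765


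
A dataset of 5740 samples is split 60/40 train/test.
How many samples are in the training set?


Test set = 5740 * 40% = 2296. Training set = 5740 - 2296 = 3444.

3444


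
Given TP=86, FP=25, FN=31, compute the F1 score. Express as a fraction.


Precision = 86/111 = 86/111. Recall = 86/117 = 86/117. F1 = 2*P*R/(P+R) = 43/57.

43/57


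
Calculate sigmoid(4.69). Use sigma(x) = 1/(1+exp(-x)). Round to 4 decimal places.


sigma(4.69) = 1/(1+e^(-4.69)) = 1/(1+0.009187) = 1/1.009187 = 0.9909.

0.9909


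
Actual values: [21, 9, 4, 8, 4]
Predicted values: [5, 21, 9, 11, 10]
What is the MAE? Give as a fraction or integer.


MAE = (1/5) * (|21-5|=16 + |9-21|=12 + |4-9|=5 + |8-11|=3 + |4-10|=6). Sum = 42. MAE = 42/5.

42/5


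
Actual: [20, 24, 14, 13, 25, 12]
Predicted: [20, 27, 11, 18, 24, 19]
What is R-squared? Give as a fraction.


Mean(y) = 18. SS_res = 93. SS_tot = 166. R^2 = 1 - 93/(166) = 73/166.

73/166


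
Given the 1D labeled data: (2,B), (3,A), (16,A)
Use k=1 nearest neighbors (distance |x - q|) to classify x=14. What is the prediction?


Distances: |2-14|=12, |3-14|=11, |16-14|=2. 1 nearest: (16,A). Counts: {'A': 1}. Majority class: A.

A


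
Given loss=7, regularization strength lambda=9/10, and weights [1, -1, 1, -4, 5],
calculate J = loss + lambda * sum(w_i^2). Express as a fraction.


L2 sq norm = sum(w^2) = 44. J = 7 + 9/10 * 44 = 233/5.

233/5


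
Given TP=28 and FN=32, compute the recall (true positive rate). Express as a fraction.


Recall = TP / (TP + FN) = 28 / 60 = 7/15.

7/15


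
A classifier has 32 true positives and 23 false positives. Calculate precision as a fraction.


Precision = TP / (TP + FP) = 32 / 55 = 32/55.

32/55


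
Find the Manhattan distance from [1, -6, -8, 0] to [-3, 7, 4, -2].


d = sum of absolute differences: |1--3|=4 + |-6-7|=13 + |-8-4|=12 + |0--2|=2 = 31.

31


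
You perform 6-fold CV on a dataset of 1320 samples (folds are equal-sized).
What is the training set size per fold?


Each validation fold has 1320/6 = 220 samples. Training set = 1320 - 220 = 1100.

1100


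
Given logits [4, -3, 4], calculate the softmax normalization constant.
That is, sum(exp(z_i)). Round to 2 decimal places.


Denom = e^4=54.5982 + e^-3=0.0498 + e^4=54.5982. Sum = 109.2462, which rounds to 109.25.

109.25


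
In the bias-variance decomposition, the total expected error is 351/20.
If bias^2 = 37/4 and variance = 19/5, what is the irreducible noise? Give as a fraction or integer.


Total error = bias^2 + variance + irreducible noise. So irreducible noise = 351/20 - 37/4 - 19/5 = 9/2.

9/2


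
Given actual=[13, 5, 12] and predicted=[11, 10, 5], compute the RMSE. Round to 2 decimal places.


MSE = 26.0000. RMSE = sqrt(26.0000) = 5.10.

5.10


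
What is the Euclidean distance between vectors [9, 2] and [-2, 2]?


d = sqrt(sum of squared differences). (9--2)^2=121, (2-2)^2=0. Sum = 121.

11


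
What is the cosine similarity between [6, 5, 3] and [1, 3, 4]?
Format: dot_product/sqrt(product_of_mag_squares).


dot = 33. |a|^2 = 70, |b|^2 = 26. cos = 33/sqrt(1820).

33/sqrt(1820)


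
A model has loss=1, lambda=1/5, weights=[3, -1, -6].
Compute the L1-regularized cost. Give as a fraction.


L1 norm = sum(|w|) = 10. J = 1 + 1/5 * 10 = 3.

3


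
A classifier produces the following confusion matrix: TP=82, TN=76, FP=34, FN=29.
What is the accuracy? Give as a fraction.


Accuracy = (TP + TN) / (TP + TN + FP + FN) = (82 + 76) / 221 = 158/221.

158/221


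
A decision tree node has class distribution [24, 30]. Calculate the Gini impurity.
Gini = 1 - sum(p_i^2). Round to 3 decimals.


Total = 54. Proportions: 24/54, 30/54. sum(p_i^2) = 0.5062. Gini = 1 - 0.5062 = 0.4938, which rounds to 0.494.

0.494


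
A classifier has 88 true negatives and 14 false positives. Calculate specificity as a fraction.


Specificity = TN / (TN + FP) = 88 / 102 = 44/51.

44/51


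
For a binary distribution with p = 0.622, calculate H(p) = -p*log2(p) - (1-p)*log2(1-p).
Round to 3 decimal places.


H = -0.622*log2(0.622) - 0.378*log2(0.378) = 0.957.

0.957


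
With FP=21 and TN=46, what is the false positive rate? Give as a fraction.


FPR = FP / (FP + TN) = 21 / 67 = 21/67.

21/67


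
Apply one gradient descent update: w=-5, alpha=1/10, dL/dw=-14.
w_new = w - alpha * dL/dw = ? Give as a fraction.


w_new = -5 - 1/10 * -14 = -5 - -7/5 = -18/5.

-18/5


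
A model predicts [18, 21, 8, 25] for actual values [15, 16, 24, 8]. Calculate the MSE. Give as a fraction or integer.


MSE = (1/4) * ((15-18)^2=9 + (16-21)^2=25 + (24-8)^2=256 + (8-25)^2=289). Sum = 579. MSE = 579/4.

579/4


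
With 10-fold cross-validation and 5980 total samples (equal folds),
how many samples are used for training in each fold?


Each validation fold has 5980/10 = 598 samples. Training set = 5980 - 598 = 5382.

5382


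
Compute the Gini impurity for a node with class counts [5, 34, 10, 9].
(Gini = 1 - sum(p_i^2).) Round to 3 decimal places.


Total = 58. Proportions: 5/58, 34/58, 10/58, 9/58. sum(p_i^2) = 0.4049. Gini = 1 - 0.4049 = 0.5951, which rounds to 0.595.

0.595


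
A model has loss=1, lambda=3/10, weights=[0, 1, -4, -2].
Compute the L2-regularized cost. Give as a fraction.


L2 sq norm = sum(w^2) = 21. J = 1 + 3/10 * 21 = 73/10.

73/10


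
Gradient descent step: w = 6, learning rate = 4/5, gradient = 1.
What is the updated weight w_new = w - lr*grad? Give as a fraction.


w_new = 6 - 4/5 * 1 = 6 - 4/5 = 26/5.

26/5


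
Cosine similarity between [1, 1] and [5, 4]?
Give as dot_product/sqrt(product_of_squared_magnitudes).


dot = 9. |a|^2 = 2, |b|^2 = 41. cos = 9/sqrt(82).

9/sqrt(82)


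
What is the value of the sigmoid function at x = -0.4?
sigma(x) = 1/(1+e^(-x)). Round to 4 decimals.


sigma(-0.4) = 1/(1+e^(0.4)) = 1/(1+1.491825) = 1/2.491825 = 0.4013.

0.4013


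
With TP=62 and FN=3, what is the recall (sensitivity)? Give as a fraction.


Recall = TP / (TP + FN) = 62 / 65 = 62/65.

62/65


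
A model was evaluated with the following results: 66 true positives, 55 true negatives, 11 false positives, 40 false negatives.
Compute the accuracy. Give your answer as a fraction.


Accuracy = (TP + TN) / (TP + TN + FP + FN) = (66 + 55) / 172 = 121/172.

121/172


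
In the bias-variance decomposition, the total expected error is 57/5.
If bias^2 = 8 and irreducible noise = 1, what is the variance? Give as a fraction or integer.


Total error = bias^2 + variance + irreducible noise. So variance = 57/5 - 8 - 1 = 12/5.

12/5


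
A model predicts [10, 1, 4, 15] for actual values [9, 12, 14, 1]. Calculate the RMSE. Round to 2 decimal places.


MSE = 104.5000. RMSE = sqrt(104.5000) = 10.22.

10.22


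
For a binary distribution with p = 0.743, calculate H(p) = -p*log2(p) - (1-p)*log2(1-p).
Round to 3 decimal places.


H = -0.743*log2(0.743) - 0.257*log2(0.257) = 0.822.

0.822


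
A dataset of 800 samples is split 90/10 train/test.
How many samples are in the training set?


Test set = 800 * 10% = 80. Training set = 800 - 80 = 720.

720


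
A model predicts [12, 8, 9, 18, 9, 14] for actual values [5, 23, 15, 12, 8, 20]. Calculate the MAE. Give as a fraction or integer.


MAE = (1/6) * (|5-12|=7 + |23-8|=15 + |15-9|=6 + |12-18|=6 + |8-9|=1 + |20-14|=6). Sum = 41. MAE = 41/6.

41/6


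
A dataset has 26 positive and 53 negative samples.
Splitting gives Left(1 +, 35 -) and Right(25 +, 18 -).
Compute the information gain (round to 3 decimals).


H(parent) = 0.9140. H(left) = 0.1831, H(right) = 0.9808. Weighted = (36/79)*0.1831 + (43/79)*0.9808 = 0.6173. IG = 0.9140 - 0.6173 = 0.2967, which rounds to 0.297.

0.297


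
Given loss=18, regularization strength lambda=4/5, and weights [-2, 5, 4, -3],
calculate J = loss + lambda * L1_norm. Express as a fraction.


L1 norm = sum(|w|) = 14. J = 18 + 4/5 * 14 = 146/5.

146/5


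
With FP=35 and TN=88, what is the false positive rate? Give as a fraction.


FPR = FP / (FP + TN) = 35 / 123 = 35/123.

35/123


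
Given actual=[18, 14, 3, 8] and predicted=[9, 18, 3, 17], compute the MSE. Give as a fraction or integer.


MSE = (1/4) * ((18-9)^2=81 + (14-18)^2=16 + (3-3)^2=0 + (8-17)^2=81). Sum = 178. MSE = 89/2.

89/2


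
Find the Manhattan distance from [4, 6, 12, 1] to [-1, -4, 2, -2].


d = sum of absolute differences: |4--1|=5 + |6--4|=10 + |12-2|=10 + |1--2|=3 = 28.

28


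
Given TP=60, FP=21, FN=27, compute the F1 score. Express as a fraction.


Precision = 60/81 = 20/27. Recall = 60/87 = 20/29. F1 = 2*P*R/(P+R) = 5/7.

5/7


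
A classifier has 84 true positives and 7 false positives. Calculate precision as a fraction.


Precision = TP / (TP + FP) = 84 / 91 = 12/13.

12/13


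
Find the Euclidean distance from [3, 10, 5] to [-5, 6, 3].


d = sqrt(sum of squared differences). (3--5)^2=64, (10-6)^2=16, (5-3)^2=4. Sum = 84.

sqrt(84)


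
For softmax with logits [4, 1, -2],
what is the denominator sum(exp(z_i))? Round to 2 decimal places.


Denom = e^4=54.5982 + e^1=2.7183 + e^-2=0.1353. Sum = 57.4518, which rounds to 57.45.

57.45


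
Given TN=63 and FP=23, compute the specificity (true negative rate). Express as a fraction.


Specificity = TN / (TN + FP) = 63 / 86 = 63/86.

63/86


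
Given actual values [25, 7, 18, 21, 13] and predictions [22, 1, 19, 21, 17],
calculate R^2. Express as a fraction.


Mean(y) = 84/5. SS_res = 62. SS_tot = 984/5. R^2 = 1 - 62/(984/5) = 337/492.

337/492


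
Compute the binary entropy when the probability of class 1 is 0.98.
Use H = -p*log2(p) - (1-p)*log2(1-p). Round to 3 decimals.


H = -0.98*log2(0.98) - 0.02*log2(0.02) = 0.141.

0.141


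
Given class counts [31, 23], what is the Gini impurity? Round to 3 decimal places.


Total = 54. Proportions: 31/54, 23/54. sum(p_i^2) = 0.5110. Gini = 1 - 0.5110 = 0.4890, which rounds to 0.489.

0.489


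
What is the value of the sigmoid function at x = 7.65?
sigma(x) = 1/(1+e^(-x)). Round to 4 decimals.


sigma(7.65) = 1/(1+e^(-7.65)) = 1/(1+0.000476) = 1/1.000476 = 0.9995.

0.9995


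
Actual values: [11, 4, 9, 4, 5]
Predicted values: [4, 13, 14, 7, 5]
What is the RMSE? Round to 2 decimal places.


MSE = 32.8000. RMSE = sqrt(32.8000) = 5.73.

5.73


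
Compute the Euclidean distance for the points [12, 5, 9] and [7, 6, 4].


d = sqrt(sum of squared differences). (12-7)^2=25, (5-6)^2=1, (9-4)^2=25. Sum = 51.

sqrt(51)


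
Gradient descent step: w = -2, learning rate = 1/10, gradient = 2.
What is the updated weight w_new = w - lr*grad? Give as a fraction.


w_new = -2 - 1/10 * 2 = -2 - 1/5 = -11/5.

-11/5


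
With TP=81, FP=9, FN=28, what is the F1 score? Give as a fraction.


Precision = 81/90 = 9/10. Recall = 81/109 = 81/109. F1 = 2*P*R/(P+R) = 162/199.

162/199


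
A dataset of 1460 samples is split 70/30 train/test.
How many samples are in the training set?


Test set = 1460 * 30% = 438. Training set = 1460 - 438 = 1022.

1022


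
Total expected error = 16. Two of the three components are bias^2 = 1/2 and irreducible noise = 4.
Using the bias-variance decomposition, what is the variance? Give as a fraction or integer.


Total error = bias^2 + variance + irreducible noise. So variance = 16 - 1/2 - 4 = 23/2.

23/2


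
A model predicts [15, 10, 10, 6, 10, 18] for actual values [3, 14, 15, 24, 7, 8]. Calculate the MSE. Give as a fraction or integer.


MSE = (1/6) * ((3-15)^2=144 + (14-10)^2=16 + (15-10)^2=25 + (24-6)^2=324 + (7-10)^2=9 + (8-18)^2=100). Sum = 618. MSE = 103.

103


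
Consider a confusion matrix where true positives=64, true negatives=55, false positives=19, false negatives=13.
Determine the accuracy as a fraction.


Accuracy = (TP + TN) / (TP + TN + FP + FN) = (64 + 55) / 151 = 119/151.

119/151


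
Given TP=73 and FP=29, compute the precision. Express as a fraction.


Precision = TP / (TP + FP) = 73 / 102 = 73/102.

73/102


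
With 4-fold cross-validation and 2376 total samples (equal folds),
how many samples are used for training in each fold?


Each validation fold has 2376/4 = 594 samples. Training set = 2376 - 594 = 1782.

1782


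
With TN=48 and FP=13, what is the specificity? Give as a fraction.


Specificity = TN / (TN + FP) = 48 / 61 = 48/61.

48/61


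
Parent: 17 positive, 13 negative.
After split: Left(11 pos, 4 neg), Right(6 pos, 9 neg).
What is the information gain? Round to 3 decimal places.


H(parent) = 0.9871. H(left) = 0.8366, H(right) = 0.9710. Weighted = (15/30)*0.8366 + (15/30)*0.9710 = 0.9038. IG = 0.9871 - 0.9038 = 0.0833, which rounds to 0.083.

0.083


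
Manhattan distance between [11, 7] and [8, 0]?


d = sum of absolute differences: |11-8|=3 + |7-0|=7 = 10.

10


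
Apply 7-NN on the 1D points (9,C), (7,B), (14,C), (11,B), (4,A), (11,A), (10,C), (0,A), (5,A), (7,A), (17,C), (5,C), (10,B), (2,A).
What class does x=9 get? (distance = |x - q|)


Distances: |9-9|=0, |7-9|=2, |14-9|=5, |11-9|=2, |4-9|=5, |11-9|=2, |10-9|=1, |0-9|=9, |5-9|=4, |7-9|=2, |17-9|=8, |5-9|=4, |10-9|=1, |2-9|=7. 7 nearest: (9,C), (10,B), (10,C), (11,A), (7,A), (7,B), (11,B). Counts: {'C': 2, 'B': 3, 'A': 2}. Majority class: B.

B


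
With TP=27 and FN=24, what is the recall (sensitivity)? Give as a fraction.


Recall = TP / (TP + FN) = 27 / 51 = 9/17.

9/17


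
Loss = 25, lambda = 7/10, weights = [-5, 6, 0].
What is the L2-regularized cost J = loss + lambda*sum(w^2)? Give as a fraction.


L2 sq norm = sum(w^2) = 61. J = 25 + 7/10 * 61 = 677/10.

677/10


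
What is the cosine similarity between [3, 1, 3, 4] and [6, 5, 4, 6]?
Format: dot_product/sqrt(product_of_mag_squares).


dot = 59. |a|^2 = 35, |b|^2 = 113. cos = 59/sqrt(3955).

59/sqrt(3955)


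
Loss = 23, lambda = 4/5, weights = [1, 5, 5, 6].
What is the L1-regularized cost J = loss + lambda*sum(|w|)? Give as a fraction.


L1 norm = sum(|w|) = 17. J = 23 + 4/5 * 17 = 183/5.

183/5


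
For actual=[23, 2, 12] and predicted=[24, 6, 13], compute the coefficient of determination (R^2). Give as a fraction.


Mean(y) = 37/3. SS_res = 18. SS_tot = 662/3. R^2 = 1 - 18/(662/3) = 304/331.

304/331


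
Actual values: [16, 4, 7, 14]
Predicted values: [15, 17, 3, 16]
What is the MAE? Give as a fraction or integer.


MAE = (1/4) * (|16-15|=1 + |4-17|=13 + |7-3|=4 + |14-16|=2). Sum = 20. MAE = 5.

5


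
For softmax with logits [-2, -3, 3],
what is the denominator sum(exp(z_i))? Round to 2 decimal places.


Denom = e^-2=0.1353 + e^-3=0.0498 + e^3=20.0855. Sum = 20.2706, which rounds to 20.27.

20.27


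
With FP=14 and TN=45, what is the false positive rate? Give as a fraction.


FPR = FP / (FP + TN) = 14 / 59 = 14/59.

14/59


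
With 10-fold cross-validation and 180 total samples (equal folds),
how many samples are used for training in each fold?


Each validation fold has 180/10 = 18 samples. Training set = 180 - 18 = 162.

162


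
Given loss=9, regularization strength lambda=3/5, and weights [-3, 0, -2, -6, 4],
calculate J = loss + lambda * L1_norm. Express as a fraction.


L1 norm = sum(|w|) = 15. J = 9 + 3/5 * 15 = 18.

18


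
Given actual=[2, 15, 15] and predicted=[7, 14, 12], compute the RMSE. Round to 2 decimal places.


MSE = 11.6667. RMSE = sqrt(11.6667) = 3.42.

3.42


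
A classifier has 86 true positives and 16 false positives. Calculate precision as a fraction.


Precision = TP / (TP + FP) = 86 / 102 = 43/51.

43/51


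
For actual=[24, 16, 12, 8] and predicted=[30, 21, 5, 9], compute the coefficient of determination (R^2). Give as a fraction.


Mean(y) = 15. SS_res = 111. SS_tot = 140. R^2 = 1 - 111/(140) = 29/140.

29/140


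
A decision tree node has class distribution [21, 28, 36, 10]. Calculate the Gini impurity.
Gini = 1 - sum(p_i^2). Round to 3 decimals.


Total = 95. Proportions: 21/95, 28/95, 36/95, 10/95. sum(p_i^2) = 0.2904. Gini = 1 - 0.2904 = 0.7096, which rounds to 0.710.

0.710


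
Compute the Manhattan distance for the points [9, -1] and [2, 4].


d = sum of absolute differences: |9-2|=7 + |-1-4|=5 = 12.

12


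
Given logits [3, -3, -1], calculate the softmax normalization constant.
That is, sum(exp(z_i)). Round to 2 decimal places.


Denom = e^3=20.0855 + e^-3=0.0498 + e^-1=0.3679. Sum = 20.5032, which rounds to 20.50.

20.50


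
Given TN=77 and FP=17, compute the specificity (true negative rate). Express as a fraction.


Specificity = TN / (TN + FP) = 77 / 94 = 77/94.

77/94


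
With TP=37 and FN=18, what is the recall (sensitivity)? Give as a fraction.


Recall = TP / (TP + FN) = 37 / 55 = 37/55.

37/55


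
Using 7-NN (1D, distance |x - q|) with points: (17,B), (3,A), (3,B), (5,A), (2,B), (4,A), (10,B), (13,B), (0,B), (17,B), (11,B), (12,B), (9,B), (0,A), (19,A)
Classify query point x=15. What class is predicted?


Distances: |17-15|=2, |3-15|=12, |3-15|=12, |5-15|=10, |2-15|=13, |4-15|=11, |10-15|=5, |13-15|=2, |0-15|=15, |17-15|=2, |11-15|=4, |12-15|=3, |9-15|=6, |0-15|=15, |19-15|=4. 7 nearest: (17,B), (13,B), (17,B), (12,B), (19,A), (11,B), (10,B). Counts: {'B': 6, 'A': 1}. Majority class: B.

B


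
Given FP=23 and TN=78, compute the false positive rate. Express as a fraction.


FPR = FP / (FP + TN) = 23 / 101 = 23/101.

23/101


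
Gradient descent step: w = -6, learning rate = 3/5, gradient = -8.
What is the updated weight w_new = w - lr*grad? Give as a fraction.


w_new = -6 - 3/5 * -8 = -6 - -24/5 = -6/5.

-6/5


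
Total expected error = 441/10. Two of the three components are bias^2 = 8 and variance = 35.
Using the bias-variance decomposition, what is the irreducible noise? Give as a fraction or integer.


Total error = bias^2 + variance + irreducible noise. So irreducible noise = 441/10 - 8 - 35 = 11/10.

11/10


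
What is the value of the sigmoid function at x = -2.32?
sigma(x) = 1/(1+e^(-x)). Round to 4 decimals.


sigma(-2.32) = 1/(1+e^(2.32)) = 1/(1+10.175674) = 1/11.175674 = 0.0895.

0.0895


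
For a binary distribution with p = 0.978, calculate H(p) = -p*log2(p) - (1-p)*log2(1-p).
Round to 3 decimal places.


H = -0.978*log2(0.978) - 0.022*log2(0.022) = 0.153.

0.153


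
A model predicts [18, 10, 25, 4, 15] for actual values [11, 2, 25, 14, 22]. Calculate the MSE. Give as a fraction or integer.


MSE = (1/5) * ((11-18)^2=49 + (2-10)^2=64 + (25-25)^2=0 + (14-4)^2=100 + (22-15)^2=49). Sum = 262. MSE = 262/5.

262/5


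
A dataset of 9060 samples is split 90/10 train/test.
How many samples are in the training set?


Test set = 9060 * 10% = 906. Training set = 9060 - 906 = 8154.

8154


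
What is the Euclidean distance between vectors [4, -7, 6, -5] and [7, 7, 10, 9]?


d = sqrt(sum of squared differences). (4-7)^2=9, (-7-7)^2=196, (6-10)^2=16, (-5-9)^2=196. Sum = 417.

sqrt(417)


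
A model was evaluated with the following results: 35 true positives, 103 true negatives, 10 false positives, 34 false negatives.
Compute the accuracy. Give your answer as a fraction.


Accuracy = (TP + TN) / (TP + TN + FP + FN) = (35 + 103) / 182 = 69/91.

69/91


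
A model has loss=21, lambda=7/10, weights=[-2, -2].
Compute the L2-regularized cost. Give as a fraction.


L2 sq norm = sum(w^2) = 8. J = 21 + 7/10 * 8 = 133/5.

133/5


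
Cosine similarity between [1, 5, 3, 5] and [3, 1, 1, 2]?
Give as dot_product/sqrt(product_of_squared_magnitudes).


dot = 21. |a|^2 = 60, |b|^2 = 15. cos = 21/sqrt(900).

21/sqrt(900)


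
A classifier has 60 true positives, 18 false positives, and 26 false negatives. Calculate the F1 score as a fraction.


Precision = 60/78 = 10/13. Recall = 60/86 = 30/43. F1 = 2*P*R/(P+R) = 30/41.

30/41


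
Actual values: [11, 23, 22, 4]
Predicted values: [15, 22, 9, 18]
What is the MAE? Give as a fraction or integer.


MAE = (1/4) * (|11-15|=4 + |23-22|=1 + |22-9|=13 + |4-18|=14). Sum = 32. MAE = 8.

8


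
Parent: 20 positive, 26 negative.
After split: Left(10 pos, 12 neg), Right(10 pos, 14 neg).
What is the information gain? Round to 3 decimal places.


H(parent) = 0.9877. H(left) = 0.9940, H(right) = 0.9799. Weighted = (22/46)*0.9940 + (24/46)*0.9799 = 0.9866. IG = 0.9877 - 0.9866 = 0.0011, which rounds to 0.001.

0.001


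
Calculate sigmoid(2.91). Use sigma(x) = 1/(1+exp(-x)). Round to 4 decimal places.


sigma(2.91) = 1/(1+e^(-2.91)) = 1/(1+0.054476) = 1/1.054476 = 0.9483.

0.9483


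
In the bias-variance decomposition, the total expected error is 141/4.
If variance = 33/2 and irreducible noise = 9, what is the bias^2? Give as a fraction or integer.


Total error = bias^2 + variance + irreducible noise. So bias^2 = 141/4 - 33/2 - 9 = 39/4.

39/4


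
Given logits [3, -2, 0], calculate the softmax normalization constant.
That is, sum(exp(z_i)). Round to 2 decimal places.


Denom = e^3=20.0855 + e^-2=0.1353 + e^0=1.0000. Sum = 21.2208, which rounds to 21.22.

21.22


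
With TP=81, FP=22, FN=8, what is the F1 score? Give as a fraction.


Precision = 81/103 = 81/103. Recall = 81/89 = 81/89. F1 = 2*P*R/(P+R) = 27/32.

27/32


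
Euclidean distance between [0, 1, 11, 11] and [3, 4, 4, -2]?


d = sqrt(sum of squared differences). (0-3)^2=9, (1-4)^2=9, (11-4)^2=49, (11--2)^2=169. Sum = 236.

sqrt(236)


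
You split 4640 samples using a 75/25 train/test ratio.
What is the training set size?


Test set = 4640 * 25% = 1160. Training set = 4640 - 1160 = 3480.

3480


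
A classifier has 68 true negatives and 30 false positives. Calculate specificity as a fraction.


Specificity = TN / (TN + FP) = 68 / 98 = 34/49.

34/49


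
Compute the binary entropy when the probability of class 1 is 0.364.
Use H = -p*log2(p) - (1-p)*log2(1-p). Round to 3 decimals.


H = -0.364*log2(0.364) - 0.636*log2(0.636) = 0.946.

0.946


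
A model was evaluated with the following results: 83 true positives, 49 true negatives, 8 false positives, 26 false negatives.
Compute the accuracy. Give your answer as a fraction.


Accuracy = (TP + TN) / (TP + TN + FP + FN) = (83 + 49) / 166 = 66/83.

66/83


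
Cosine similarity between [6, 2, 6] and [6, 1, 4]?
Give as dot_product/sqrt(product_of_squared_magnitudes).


dot = 62. |a|^2 = 76, |b|^2 = 53. cos = 62/sqrt(4028).

62/sqrt(4028)


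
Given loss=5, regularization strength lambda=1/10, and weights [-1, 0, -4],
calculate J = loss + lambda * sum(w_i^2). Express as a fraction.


L2 sq norm = sum(w^2) = 17. J = 5 + 1/10 * 17 = 67/10.

67/10


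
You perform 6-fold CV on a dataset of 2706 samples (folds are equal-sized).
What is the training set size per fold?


Each validation fold has 2706/6 = 451 samples. Training set = 2706 - 451 = 2255.

2255


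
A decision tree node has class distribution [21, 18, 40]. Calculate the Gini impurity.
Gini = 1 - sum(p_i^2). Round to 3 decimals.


Total = 79. Proportions: 21/79, 18/79, 40/79. sum(p_i^2) = 0.3789. Gini = 1 - 0.3789 = 0.6211, which rounds to 0.621.

0.621


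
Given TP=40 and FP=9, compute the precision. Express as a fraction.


Precision = TP / (TP + FP) = 40 / 49 = 40/49.

40/49


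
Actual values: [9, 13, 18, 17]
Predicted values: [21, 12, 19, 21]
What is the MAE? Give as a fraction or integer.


MAE = (1/4) * (|9-21|=12 + |13-12|=1 + |18-19|=1 + |17-21|=4). Sum = 18. MAE = 9/2.

9/2


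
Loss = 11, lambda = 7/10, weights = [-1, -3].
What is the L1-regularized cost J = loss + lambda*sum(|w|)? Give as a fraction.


L1 norm = sum(|w|) = 4. J = 11 + 7/10 * 4 = 69/5.

69/5


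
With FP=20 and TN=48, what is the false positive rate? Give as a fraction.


FPR = FP / (FP + TN) = 20 / 68 = 5/17.

5/17


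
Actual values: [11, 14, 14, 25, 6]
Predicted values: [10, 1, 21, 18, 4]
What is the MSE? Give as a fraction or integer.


MSE = (1/5) * ((11-10)^2=1 + (14-1)^2=169 + (14-21)^2=49 + (25-18)^2=49 + (6-4)^2=4). Sum = 272. MSE = 272/5.

272/5


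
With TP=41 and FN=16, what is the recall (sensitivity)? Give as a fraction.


Recall = TP / (TP + FN) = 41 / 57 = 41/57.

41/57


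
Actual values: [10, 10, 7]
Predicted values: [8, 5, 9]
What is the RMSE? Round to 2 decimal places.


MSE = 11.0000. RMSE = sqrt(11.0000) = 3.32.

3.32


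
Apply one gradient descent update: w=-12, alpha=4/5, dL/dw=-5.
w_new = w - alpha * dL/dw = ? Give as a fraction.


w_new = -12 - 4/5 * -5 = -12 - -4 = -8.

-8


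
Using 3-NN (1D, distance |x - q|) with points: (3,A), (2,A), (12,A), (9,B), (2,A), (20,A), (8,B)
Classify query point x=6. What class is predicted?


Distances: |3-6|=3, |2-6|=4, |12-6|=6, |9-6|=3, |2-6|=4, |20-6|=14, |8-6|=2. 3 nearest: (8,B), (3,A), (9,B). Counts: {'B': 2, 'A': 1}. Majority class: B.

B


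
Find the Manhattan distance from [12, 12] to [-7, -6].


d = sum of absolute differences: |12--7|=19 + |12--6|=18 = 37.

37


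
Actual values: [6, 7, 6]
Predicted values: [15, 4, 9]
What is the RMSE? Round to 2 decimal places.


MSE = 33.0000. RMSE = sqrt(33.0000) = 5.74.

5.74


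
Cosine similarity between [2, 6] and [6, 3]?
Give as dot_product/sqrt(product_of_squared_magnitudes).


dot = 30. |a|^2 = 40, |b|^2 = 45. cos = 30/sqrt(1800).

30/sqrt(1800)


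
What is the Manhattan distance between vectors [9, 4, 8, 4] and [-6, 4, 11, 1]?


d = sum of absolute differences: |9--6|=15 + |4-4|=0 + |8-11|=3 + |4-1|=3 = 21.

21


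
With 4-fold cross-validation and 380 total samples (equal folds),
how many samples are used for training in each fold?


Each validation fold has 380/4 = 95 samples. Training set = 380 - 95 = 285.

285
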